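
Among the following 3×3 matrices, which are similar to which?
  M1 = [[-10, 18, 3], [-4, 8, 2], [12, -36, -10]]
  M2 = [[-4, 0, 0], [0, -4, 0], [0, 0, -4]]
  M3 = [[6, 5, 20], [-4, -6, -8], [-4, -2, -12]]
2 classes: {M1, M3}, {M2}

Characteristic polynomials: χ_{M1} = (x + 4)^3, χ_{M2} = (x + 4)^3, χ_{M3} = (x + 4)^3.

{M1, M3}: invariant factors x + 4, (x + 4)^2.

{M2}: invariant factors x + 4, x + 4, x + 4.

Matrices are similar if and only if their invariant-factor lists agree; the partition into similarity classes is {M1, M3}, {M2}.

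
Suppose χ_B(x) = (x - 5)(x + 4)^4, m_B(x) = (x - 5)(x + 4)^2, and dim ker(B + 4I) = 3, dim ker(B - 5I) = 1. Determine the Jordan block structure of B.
Jordan blocks: (-4, 2), (-4, 1), (-4, 1), (5, 1)

λ = -4: algebraic multiplicity 4 (exponent in χ_B), largest block size 2 (exponent in m_B), 3 blocks (geometric multiplicity). These force block sizes [2, 1, 1].
λ = 5: algebraic multiplicity 1 (exponent in χ_B), largest block size 1 (exponent in m_B), 1 block (geometric multiplicity). This forces block sizes [1].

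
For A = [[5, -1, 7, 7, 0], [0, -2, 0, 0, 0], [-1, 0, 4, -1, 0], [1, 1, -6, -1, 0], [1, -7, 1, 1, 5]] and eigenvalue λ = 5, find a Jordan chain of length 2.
We seek v_1 ∈ ker((A - 5I)^2) \ ker(A - 5I), then set v_{i+1} = (A - 5I) v_i.

One such chain is v_1 = [[1, 0, -4, 4, 3]]^T, v_2 = [[0, 0, -1, 1, 1]]^T. Check: (A - 5I) v_2 = [[0, 0, 0, 0, 0]]^T = 0.

v_1 = [[1, 0, -4, 4, 3]]^T, v_2 = [[0, 0, -1, 1, 1]]^T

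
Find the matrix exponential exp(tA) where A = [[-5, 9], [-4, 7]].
A has Jordan form J = [[1, 1], [0, 1]] with A = PJP^{-1}, so e^{tA} = P e^{tJ} P^{-1}.

For a Jordan block J_k(λ), e^{tJ_k(λ)} = e^{λt} · (I + tN + t^2 N^2/2! + ... + t^{k-1} N^{k-1}/(k-1)!) where N is the nilpotent superdiagonal part.

Assembling the blocks and conjugating back gives the entries of e^{tA} as shown above.

e^{tA} = [[(1 - 6*t)*e^{t}, 9*t*e^{t}], [-4*t*e^{t}, (6*t + 1)*e^{t}]]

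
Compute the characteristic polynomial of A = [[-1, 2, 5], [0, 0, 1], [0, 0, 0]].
χ_A(x) = x^2(x + 1)

xI - A = [[x + 1, -2, -5], [0, x, -1], [0, 0, x]].

Expanding det(xI - A) along the first row:
det(xI - A) = + (x + 1)·det([[x, -1], [0, x]]) - (-2)·det([[0, -1], [0, x]]) + (-5)·det([[0, x], [0, 0]]).

Evaluating gives χ_A(x) = x^3 + x^2 = x^2(x + 1).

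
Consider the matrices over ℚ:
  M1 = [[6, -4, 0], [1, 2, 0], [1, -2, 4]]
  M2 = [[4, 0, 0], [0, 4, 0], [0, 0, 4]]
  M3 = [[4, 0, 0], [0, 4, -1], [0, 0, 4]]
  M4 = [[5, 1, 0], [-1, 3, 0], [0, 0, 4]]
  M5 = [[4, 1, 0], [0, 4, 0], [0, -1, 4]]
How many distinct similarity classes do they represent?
2 classes: {M1, M3, M4, M5}, {M2}

Characteristic polynomials: χ_{M1} = (x - 4)^3, χ_{M2} = (x - 4)^3, χ_{M3} = (x - 4)^3, χ_{M4} = (x - 4)^3, χ_{M5} = (x - 4)^3.

{M1, M3, M4, M5}: invariant factors x - 4, (x - 4)^2.

{M2}: invariant factors x - 4, x - 4, x - 4.

Matrices are similar if and only if their invariant-factor lists agree; the partition into similarity classes is {M1, M3, M4, M5}, {M2}.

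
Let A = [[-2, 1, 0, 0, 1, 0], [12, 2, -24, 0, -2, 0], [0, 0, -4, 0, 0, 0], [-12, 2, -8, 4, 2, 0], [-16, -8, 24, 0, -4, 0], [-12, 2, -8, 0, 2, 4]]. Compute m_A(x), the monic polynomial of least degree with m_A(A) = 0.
m_A(x) = (x - 4)(x + 4)^2

The characteristic polynomial factors as (x - 4)^3(x + 4)^3. The minimal polynomial is ∏(x - λ)^{k_λ} where k_λ is the size of the largest Jordan block at λ.

For λ = -4: rank(A + 4I) = 4, and the largest Jordan block has size 2 (the smallest k with rank((A + 4I)^k) = rank((A + 4I)^(k+1))).
For λ = 4: rank(A - 4I) = 3, and the largest Jordan block has size 1 (the smallest k with rank((A - 4I)^k) = rank((A - 4I)^(k+1))).

So m_A(x) = (x - 4)(x + 4)^2.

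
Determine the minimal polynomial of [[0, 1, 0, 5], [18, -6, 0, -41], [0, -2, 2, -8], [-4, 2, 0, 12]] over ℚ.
The characteristic polynomial factors as (x - 2)^4. The minimal polynomial is ∏(x - λ)^{k_λ} where k_λ is the size of the largest Jordan block at λ.

For λ = 2: rank(A - 2I) = 2, and the largest Jordan block has size 3 (the smallest k with rank((A - 2I)^k) = rank((A - 2I)^(k+1))).

So m_A(x) = (x - 2)^3.

m_A(x) = (x - 2)^3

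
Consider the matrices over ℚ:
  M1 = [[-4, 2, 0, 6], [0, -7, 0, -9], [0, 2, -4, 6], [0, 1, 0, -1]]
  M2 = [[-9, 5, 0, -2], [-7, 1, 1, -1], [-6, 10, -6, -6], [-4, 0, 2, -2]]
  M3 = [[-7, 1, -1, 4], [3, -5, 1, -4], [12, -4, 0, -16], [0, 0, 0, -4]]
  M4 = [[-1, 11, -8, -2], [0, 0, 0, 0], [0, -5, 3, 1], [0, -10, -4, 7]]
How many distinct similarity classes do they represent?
3 classes: {M1, M3}, {M2}, {M4}

Characteristic polynomials: χ_{M1} = (x + 4)^4, χ_{M2} = (x + 4)^4, χ_{M3} = (x + 4)^4, χ_{M4} = x(x - 5)^2(x + 1).

{M1, M3}: invariant factors x + 4, x + 4, (x + 4)^2.

{M2}: invariant factors x + 4, (x + 4)^3.

{M4}: invariant factors x(x - 5)^2(x + 1).

Matrices are similar if and only if their invariant-factor lists agree; the partition into similarity classes is {M1, M3}, {M2}, {M4}.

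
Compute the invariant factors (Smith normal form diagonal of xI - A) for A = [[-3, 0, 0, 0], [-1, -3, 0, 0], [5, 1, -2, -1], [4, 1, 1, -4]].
The Jordan structure of A has elementary divisors (x + 3)^2, (x + 3)^2. Arranging the block sizes at each eigenvalue in decreasing order and taking row products gives the invariant factors.

Invariant factors (smallest first, each dividing the next): (x + 3)^2, (x + 3)^2.

Check: the last factor (x + 3)^2 is the minimal polynomial, and the product (x + 3)^4 is the characteristic polynomial.

(x + 3)^2, (x + 3)^2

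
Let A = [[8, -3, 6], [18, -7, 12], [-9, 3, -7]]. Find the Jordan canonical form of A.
J = [[-4, 0, 0], [0, -1, 0], [0, 0, -1]]

The characteristic polynomial is det(xI - A) = (x + 1)^2(x + 4), so the eigenvalues are -4 (algebraic multiplicity 1), -1 (algebraic multiplicity 2).

For λ = -4: algebraic multiplicity 1 gives one 1×1 block.

For λ = -1: rank(A + I) = 1. The eigenspace has dimension 3 - 1 = 2, so there are 2 Jordan blocks; the rank sequence gives block sizes [1, 1].

Assembling the blocks gives the Jordan form J above.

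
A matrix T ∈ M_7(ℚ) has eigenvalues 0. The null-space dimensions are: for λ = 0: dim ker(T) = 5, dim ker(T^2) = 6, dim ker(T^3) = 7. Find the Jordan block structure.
Jordan blocks: (0, 3), (0, 1), (0, 1), (0, 1), (0, 1)

λ = 0: successive nullity increments [5, 1, 1] count blocks of size ≥ k; block sizes are [3, 1, 1, 1, 1].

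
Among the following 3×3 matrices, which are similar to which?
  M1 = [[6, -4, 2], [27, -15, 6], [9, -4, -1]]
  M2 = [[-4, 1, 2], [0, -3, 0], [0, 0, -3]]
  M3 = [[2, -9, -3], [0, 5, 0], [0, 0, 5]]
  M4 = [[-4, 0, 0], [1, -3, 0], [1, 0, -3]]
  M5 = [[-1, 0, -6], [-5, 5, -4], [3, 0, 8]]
Characteristic polynomials: χ_{M1} = (x + 3)^2(x + 4), χ_{M2} = (x + 3)^2(x + 4), χ_{M3} = (x - 5)^2(x - 2), χ_{M4} = (x + 3)^2(x + 4), χ_{M5} = (x - 5)^2(x - 2).

{M1, M2, M4}: invariant factors x + 3, (x + 3)(x + 4).

{M3}: invariant factors x - 5, (x - 5)(x - 2).

{M5}: invariant factors (x - 5)^2(x - 2).

Matrices are similar if and only if their invariant-factor lists agree; the partition into similarity classes is {M1, M2, M4}, {M3}, {M5}.

3 classes: {M1, M2, M4}, {M3}, {M5}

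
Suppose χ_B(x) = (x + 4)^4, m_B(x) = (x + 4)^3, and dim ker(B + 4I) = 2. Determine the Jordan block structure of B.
λ = -4: algebraic multiplicity 4 (exponent in χ_B), largest block size 3 (exponent in m_B), 2 blocks (geometric multiplicity). These force block sizes [3, 1].

Jordan blocks: (-4, 3), (-4, 1)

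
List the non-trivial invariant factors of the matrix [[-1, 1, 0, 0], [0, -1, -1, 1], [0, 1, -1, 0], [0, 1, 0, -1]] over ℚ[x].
The Jordan structure of A has elementary divisors (x + 1)^3, (x + 1). Arranging the block sizes at each eigenvalue in decreasing order and taking row products gives the invariant factors.

Invariant factors (smallest first, each dividing the next): x + 1, (x + 1)^3.

Check: the last factor (x + 1)^3 is the minimal polynomial, and the product (x + 1)^4 is the characteristic polynomial.

x + 1, (x + 1)^3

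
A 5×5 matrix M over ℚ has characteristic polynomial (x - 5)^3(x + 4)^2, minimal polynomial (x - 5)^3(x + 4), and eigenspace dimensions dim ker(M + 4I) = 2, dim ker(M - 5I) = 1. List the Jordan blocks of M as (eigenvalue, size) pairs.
Jordan blocks: (-4, 1), (-4, 1), (5, 3)

λ = -4: algebraic multiplicity 2 (exponent in χ_M), largest block size 1 (exponent in m_M), 2 blocks (geometric multiplicity). These force block sizes [1, 1].
λ = 5: algebraic multiplicity 3 (exponent in χ_M), largest block size 3 (exponent in m_M), 1 block (geometric multiplicity). This forces block sizes [3].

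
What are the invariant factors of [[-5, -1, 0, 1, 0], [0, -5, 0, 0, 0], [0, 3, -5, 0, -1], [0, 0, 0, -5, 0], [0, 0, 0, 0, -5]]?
The Jordan structure of A has elementary divisors (x + 5)^2, (x + 5)^2, (x + 5). Arranging the block sizes at each eigenvalue in decreasing order and taking row products gives the invariant factors.

Invariant factors (smallest first, each dividing the next): x + 5, (x + 5)^2, (x + 5)^2.

Check: the last factor (x + 5)^2 is the minimal polynomial, and the product (x + 5)^5 is the characteristic polynomial.

x + 5, (x + 5)^2, (x + 5)^2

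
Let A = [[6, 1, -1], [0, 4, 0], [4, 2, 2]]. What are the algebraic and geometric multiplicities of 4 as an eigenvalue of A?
The characteristic polynomial is (x - 4)^3, so the factor x - 4 appears with exponent 3: the algebraic multiplicity is 3.

rank(A - 4I) = 1, so the eigenspace has dimension 3 - 1 = 2: the geometric multiplicity is 2.

Since 2 < 3, A is not diagonalizable.

algebraic multiplicity 3, geometric multiplicity 2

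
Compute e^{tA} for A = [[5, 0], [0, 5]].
e^{tA} = [[e^{5*t}, 0], [0, e^{5*t}]]

A has Jordan form J = [[5, 0], [0, 5]] with A = PJP^{-1}, so e^{tA} = P e^{tJ} P^{-1}.

For a Jordan block J_k(λ), e^{tJ_k(λ)} = e^{λt} · (I + tN + t^2 N^2/2! + ... + t^{k-1} N^{k-1}/(k-1)!) where N is the nilpotent superdiagonal part.

Assembling the blocks and conjugating back gives the entries of e^{tA} as shown above.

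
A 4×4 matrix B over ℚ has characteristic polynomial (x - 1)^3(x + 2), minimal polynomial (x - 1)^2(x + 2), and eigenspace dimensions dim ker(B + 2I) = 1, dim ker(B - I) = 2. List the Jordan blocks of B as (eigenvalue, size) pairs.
Jordan blocks: (-2, 1), (1, 2), (1, 1)

λ = -2: algebraic multiplicity 1 (exponent in χ_B), largest block size 1 (exponent in m_B), 1 block (geometric multiplicity). This forces block sizes [1].
λ = 1: algebraic multiplicity 3 (exponent in χ_B), largest block size 2 (exponent in m_B), 2 blocks (geometric multiplicity). These force block sizes [2, 1].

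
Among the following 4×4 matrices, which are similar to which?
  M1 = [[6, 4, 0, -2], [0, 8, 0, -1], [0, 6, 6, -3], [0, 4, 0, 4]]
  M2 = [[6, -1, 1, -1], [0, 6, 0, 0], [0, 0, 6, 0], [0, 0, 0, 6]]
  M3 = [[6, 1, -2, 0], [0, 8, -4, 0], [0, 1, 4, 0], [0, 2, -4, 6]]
Characteristic polynomials: χ_{M1} = (x - 6)^4, χ_{M2} = (x - 6)^4, χ_{M3} = (x - 6)^4.

{M1, M2, M3}: invariant factors x - 6, x - 6, (x - 6)^2.

Matrices are similar if and only if their invariant-factor lists agree; the partition into similarity classes is {M1, M2, M3}.

1 class: {M1, M2, M3}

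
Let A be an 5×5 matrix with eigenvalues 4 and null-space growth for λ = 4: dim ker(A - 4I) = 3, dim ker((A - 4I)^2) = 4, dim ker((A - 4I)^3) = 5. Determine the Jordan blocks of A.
λ = 4: successive nullity increments [3, 1, 1] count blocks of size ≥ k; block sizes are [3, 1, 1].

Jordan blocks: (4, 3), (4, 1), (4, 1)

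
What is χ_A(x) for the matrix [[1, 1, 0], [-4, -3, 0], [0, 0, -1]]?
χ_A(x) = (x + 1)^3

xI - A = [[x - 1, -1, 0], [4, x + 3, 0], [0, 0, x + 1]].

Expanding det(xI - A) along the first row:
det(xI - A) = + (x - 1)·det([[x + 3, 0], [0, x + 1]]) - (-1)·det([[4, 0], [0, x + 1]]) + (0)·det([[4, x + 3], [0, 0]]).

Evaluating gives χ_A(x) = x^3 + 3x^2 + 3x + 1 = (x + 1)^3.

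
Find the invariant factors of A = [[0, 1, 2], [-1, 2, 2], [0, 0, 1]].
The Jordan structure of A has elementary divisors (x - 1)^2, (x - 1). Arranging the block sizes at each eigenvalue in decreasing order and taking row products gives the invariant factors.

Invariant factors (smallest first, each dividing the next): x - 1, (x - 1)^2.

Check: the last factor (x - 1)^2 is the minimal polynomial, and the product (x - 1)^3 is the characteristic polynomial.

x - 1, (x - 1)^2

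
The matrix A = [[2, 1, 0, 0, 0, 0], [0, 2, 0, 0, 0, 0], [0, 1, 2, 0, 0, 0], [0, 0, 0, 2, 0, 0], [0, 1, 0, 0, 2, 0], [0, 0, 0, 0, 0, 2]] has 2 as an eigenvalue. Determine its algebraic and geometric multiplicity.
The characteristic polynomial is (x - 2)^6, so the factor x - 2 appears with exponent 6: the algebraic multiplicity is 6.

rank(A - 2I) = 1, so the eigenspace has dimension 6 - 1 = 5: the geometric multiplicity is 5.

Since 5 < 6, A is not diagonalizable.

algebraic multiplicity 6, geometric multiplicity 5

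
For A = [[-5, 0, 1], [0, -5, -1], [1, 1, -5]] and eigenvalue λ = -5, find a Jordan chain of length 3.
v_1 = [[0, 1, 0]]^T, v_2 = [[0, 0, 1]]^T, v_3 = [[1, -1, 0]]^T

We seek v_1 ∈ ker((A + 5I)^3) \ ker((A + 5I)^2), then set v_{i+1} = (A + 5I) v_i.

One such chain is v_1 = [[0, 1, 0]]^T, v_2 = [[0, 0, 1]]^T, v_3 = [[1, -1, 0]]^T. Check: (A + 5I) v_3 = [[0, 0, 0]]^T = 0.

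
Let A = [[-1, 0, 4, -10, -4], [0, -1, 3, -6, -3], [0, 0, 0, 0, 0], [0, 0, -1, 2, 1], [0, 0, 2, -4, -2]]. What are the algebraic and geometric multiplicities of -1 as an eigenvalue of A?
algebraic multiplicity 2, geometric multiplicity 2

The characteristic polynomial is x^3(x + 1)^2, so the factor x + 1 appears with exponent 2: the algebraic multiplicity is 2.

rank(A + I) = 3, so the eigenspace has dimension 5 - 3 = 2: the geometric multiplicity is 2.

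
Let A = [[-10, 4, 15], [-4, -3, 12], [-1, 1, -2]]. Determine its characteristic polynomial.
xI - A = [[x + 10, -4, -15], [4, x + 3, -12], [1, -1, x + 2]].

Expanding det(xI - A) along the first row:
det(xI - A) = + (x + 10)·det([[x + 3, -12], [-1, x + 2]]) - (-4)·det([[4, -12], [1, x + 2]]) + (-15)·det([[4, x + 3], [1, -1]]).

Evaluating gives χ_A(x) = x^3 + 15x^2 + 75x + 125 = (x + 5)^3.

χ_A(x) = (x + 5)^3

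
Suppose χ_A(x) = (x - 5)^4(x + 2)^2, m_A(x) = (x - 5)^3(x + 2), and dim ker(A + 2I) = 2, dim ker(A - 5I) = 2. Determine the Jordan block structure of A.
Jordan blocks: (-2, 1), (-2, 1), (5, 3), (5, 1)

λ = -2: algebraic multiplicity 2 (exponent in χ_A), largest block size 1 (exponent in m_A), 2 blocks (geometric multiplicity). These force block sizes [1, 1].
λ = 5: algebraic multiplicity 4 (exponent in χ_A), largest block size 3 (exponent in m_A), 2 blocks (geometric multiplicity). These force block sizes [3, 1].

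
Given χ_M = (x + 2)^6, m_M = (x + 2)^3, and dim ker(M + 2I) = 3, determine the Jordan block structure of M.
Jordan blocks: (-2, 3), (-2, 2), (-2, 1)

λ = -2: algebraic multiplicity 6 (exponent in χ_M), largest block size 3 (exponent in m_M), 3 blocks (geometric multiplicity). These force block sizes [3, 2, 1].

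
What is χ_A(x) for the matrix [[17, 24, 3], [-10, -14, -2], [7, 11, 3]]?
xI - A = [[x - 17, -24, -3], [10, x + 14, 2], [-7, -11, x - 3]].

Expanding det(xI - A) along the first row:
det(xI - A) = + (x - 17)·det([[x + 14, 2], [-11, x - 3]]) - (-24)·det([[10, 2], [-7, x - 3]]) + (-3)·det([[10, x + 14], [-7, -11]]).

Evaluating gives χ_A(x) = x^3 - 6x^2 + 12x - 8 = (x - 2)^3.

χ_A(x) = (x - 2)^3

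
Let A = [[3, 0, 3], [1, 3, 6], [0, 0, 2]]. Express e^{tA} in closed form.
e^{tA} = [[e^{3*t}, 0, 3*(e^{t} - 1)*e^{2*t}], [t*e^{3*t}, e^{3*t}, 3*(t*e^{t} + e^{t} - 1)*e^{2*t}], [0, 0, e^{2*t}]]

A has Jordan form J = [[2, 0, 0], [0, 3, 1], [0, 0, 3]] with A = PJP^{-1}, so e^{tA} = P e^{tJ} P^{-1}.

For a Jordan block J_k(λ), e^{tJ_k(λ)} = e^{λt} · (I + tN + t^2 N^2/2! + ... + t^{k-1} N^{k-1}/(k-1)!) where N is the nilpotent superdiagonal part.

Assembling the blocks and conjugating back gives the entries of e^{tA} as shown above.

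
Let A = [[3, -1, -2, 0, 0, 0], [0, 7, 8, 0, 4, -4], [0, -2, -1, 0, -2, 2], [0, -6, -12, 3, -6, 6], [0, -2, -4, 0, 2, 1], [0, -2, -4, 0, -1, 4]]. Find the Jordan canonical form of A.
J = [[3, 1, 0, 0, 0, 0], [0, 3, 0, 0, 0, 0], [0, 0, 3, 1, 0, 0], [0, 0, 0, 3, 0, 0], [0, 0, 0, 0, 3, 0], [0, 0, 0, 0, 0, 3]]

The characteristic polynomial is det(xI - A) = (x - 3)^6, so the eigenvalues are 3 (algebraic multiplicity 6).

For λ = 3: rank(A - 3I) = 2, rank((A - 3I)^2) = 0. The eigenspace has dimension 6 - 2 = 4, so there are 4 Jordan blocks; the rank sequence gives block sizes [2, 2, 1, 1].

Assembling the blocks gives the Jordan form J above.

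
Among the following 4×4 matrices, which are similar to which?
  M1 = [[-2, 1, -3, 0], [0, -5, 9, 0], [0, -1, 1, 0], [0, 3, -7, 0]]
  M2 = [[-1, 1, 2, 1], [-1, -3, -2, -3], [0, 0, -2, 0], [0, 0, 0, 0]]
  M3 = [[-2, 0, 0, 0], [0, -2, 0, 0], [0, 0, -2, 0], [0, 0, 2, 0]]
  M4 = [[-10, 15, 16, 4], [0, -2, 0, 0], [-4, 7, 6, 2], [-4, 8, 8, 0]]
Characteristic polynomials: χ_{M1} = x(x + 2)^3, χ_{M2} = x(x + 2)^3, χ_{M3} = x(x + 2)^3, χ_{M4} = x(x + 2)^3.

{M1, M2, M4}: invariant factors x + 2, x(x + 2)^2.

{M3}: invariant factors x + 2, x + 2, x(x + 2).

Matrices are similar if and only if their invariant-factor lists agree; the partition into similarity classes is {M1, M2, M4}, {M3}.

2 classes: {M1, M2, M4}, {M3}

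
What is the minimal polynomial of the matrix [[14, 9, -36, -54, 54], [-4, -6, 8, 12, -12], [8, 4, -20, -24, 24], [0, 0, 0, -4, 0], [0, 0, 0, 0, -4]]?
m_A(x) = (x + 4)^2

The characteristic polynomial factors as (x + 4)^5. The minimal polynomial is ∏(x - λ)^{k_λ} where k_λ is the size of the largest Jordan block at λ.

For λ = -4: rank(A + 4I) = 1, and the largest Jordan block has size 2 (the smallest k with rank((A + 4I)^k) = rank((A + 4I)^(k+1))).

So m_A(x) = (x + 4)^2.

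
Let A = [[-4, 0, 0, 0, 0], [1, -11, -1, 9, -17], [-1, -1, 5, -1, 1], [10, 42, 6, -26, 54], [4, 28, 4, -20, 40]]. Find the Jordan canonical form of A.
J = [[-4, 0, 0, 0, 0], [0, -4, 0, 0, 0], [0, 0, 4, 1, 0], [0, 0, 0, 4, 0], [0, 0, 0, 0, 4]]

The characteristic polynomial is det(xI - A) = (x - 4)^3(x + 4)^2, so the eigenvalues are -4 (algebraic multiplicity 2), 4 (algebraic multiplicity 3).

For λ = -4: rank(A + 4I) = 3. The eigenspace has dimension 5 - 3 = 2, so there are 2 Jordan blocks; the rank sequence gives block sizes [1, 1].

For λ = 4: rank(A - 4I) = 3, rank((A - 4I)^2) = 2. The eigenspace has dimension 5 - 3 = 2, so there are 2 Jordan blocks; the rank sequence gives block sizes [2, 1].

Assembling the blocks gives the Jordan form J above.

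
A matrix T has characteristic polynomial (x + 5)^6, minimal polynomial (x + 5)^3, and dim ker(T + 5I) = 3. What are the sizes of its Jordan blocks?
Jordan blocks: (-5, 3), (-5, 2), (-5, 1)

λ = -5: algebraic multiplicity 6 (exponent in χ_T), largest block size 3 (exponent in m_T), 3 blocks (geometric multiplicity). These force block sizes [3, 2, 1].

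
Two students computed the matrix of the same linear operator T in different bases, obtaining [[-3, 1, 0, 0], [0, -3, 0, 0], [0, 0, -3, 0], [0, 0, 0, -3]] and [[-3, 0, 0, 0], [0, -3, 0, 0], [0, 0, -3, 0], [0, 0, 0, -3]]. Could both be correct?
Both have characteristic polynomial (x + 3)^4, but the minimal polynomial of A is (x + 3)^2 while the minimal polynomial of B is x + 3. The minimal polynomial is a similarity invariant, so A and B are not similar.

No.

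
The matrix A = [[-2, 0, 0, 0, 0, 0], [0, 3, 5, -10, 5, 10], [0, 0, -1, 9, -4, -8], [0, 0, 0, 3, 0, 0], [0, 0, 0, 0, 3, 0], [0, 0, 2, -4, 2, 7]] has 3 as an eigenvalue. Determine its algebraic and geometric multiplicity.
algebraic multiplicity 5, geometric multiplicity 3

The characteristic polynomial is (x - 3)^5(x + 2), so the factor x - 3 appears with exponent 5: the algebraic multiplicity is 5.

rank(A - 3I) = 3, so the eigenspace has dimension 6 - 3 = 3: the geometric multiplicity is 3.

Since 3 < 5, A is not diagonalizable.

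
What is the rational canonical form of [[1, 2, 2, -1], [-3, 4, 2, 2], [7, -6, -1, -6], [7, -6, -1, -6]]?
R = [[0, 0, 0, 0], [1, 0, 0, 0], [0, 1, 0, 8], [0, 0, 1, -2]]

The invariant factors of A (the non-unit diagonal entries of the Smith normal form of xI - A over ℚ[x]) are x^2(x - 2)(x + 4), each dividing the next. The characteristic polynomial is their product, x^2(x - 2)(x + 4).

The rational canonical form is the block-diagonal matrix of companion matrices C(f_i):
R = [[0, 0, 0, 0], [1, 0, 0, 0], [0, 1, 0, 8], [0, 0, 1, -2]].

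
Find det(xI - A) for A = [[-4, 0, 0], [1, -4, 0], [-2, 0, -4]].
xI - A = [[x + 4, 0, 0], [-1, x + 4, 0], [2, 0, x + 4]].

Expanding det(xI - A) along the first row:
det(xI - A) = + (x + 4)·det([[x + 4, 0], [0, x + 4]]) - (0)·det([[-1, 0], [2, x + 4]]) + (0)·det([[-1, x + 4], [2, 0]]).

Evaluating gives χ_A(x) = x^3 + 12x^2 + 48x + 64 = (x + 4)^3.

χ_A(x) = (x + 4)^3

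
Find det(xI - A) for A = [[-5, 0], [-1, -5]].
χ_A(x) = (x + 5)^2

xI - A = [[x + 5, 0], [1, x + 5]].

Expanding det(xI - A) along the first row:
det(xI - A) = + (x + 5)·det([[x + 5]]) - (0)·det([[1]]).

Evaluating gives χ_A(x) = x^2 + 10x + 25 = (x + 5)^2.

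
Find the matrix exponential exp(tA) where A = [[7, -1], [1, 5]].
A has Jordan form J = [[6, 1], [0, 6]] with A = PJP^{-1}, so e^{tA} = P e^{tJ} P^{-1}.

For a Jordan block J_k(λ), e^{tJ_k(λ)} = e^{λt} · (I + tN + t^2 N^2/2! + ... + t^{k-1} N^{k-1}/(k-1)!) where N is the nilpotent superdiagonal part.

Assembling the blocks and conjugating back gives the entries of e^{tA} as shown above.

e^{tA} = [[(t + 1)*e^{6*t}, -t*e^{6*t}], [t*e^{6*t}, (1 - t)*e^{6*t}]]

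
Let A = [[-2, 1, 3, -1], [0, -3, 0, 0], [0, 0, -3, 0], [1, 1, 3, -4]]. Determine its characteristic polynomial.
χ_A(x) = (x + 3)^4

xI - A = [[x + 2, -1, -3, 1], [0, x + 3, 0, 0], [0, 0, x + 3, 0], [-1, -1, -3, x + 4]].

Expanding det(xI - A) along the first row:
det(xI - A) = + (x + 2)·det([[x + 3, 0, 0], [0, x + 3, 0], [-1, -3, x + 4]]) - (-1)·det([[0, 0, 0], [0, x + 3, 0], [-1, -3, x + 4]]) + (-3)·det([[0, x + 3, 0], [0, 0, 0], [-1, -1, x + 4]]) - (1)·det([[0, x + 3, 0], [0, 0, x + 3], [-1, -1, -3]]).

Evaluating gives χ_A(x) = x^4 + 12x^3 + 54x^2 + 108x + 81 = (x + 3)^4.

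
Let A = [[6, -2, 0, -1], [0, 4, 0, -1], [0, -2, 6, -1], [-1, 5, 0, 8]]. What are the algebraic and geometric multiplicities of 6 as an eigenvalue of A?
The characteristic polynomial is (x - 6)^4, so the factor x - 6 appears with exponent 4: the algebraic multiplicity is 4.

rank(A - 6I) = 2, so the eigenspace has dimension 4 - 2 = 2: the geometric multiplicity is 2.

Since 2 < 4, A is not diagonalizable.

algebraic multiplicity 4, geometric multiplicity 2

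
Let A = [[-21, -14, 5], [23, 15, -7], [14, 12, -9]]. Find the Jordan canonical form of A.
J = [[-5, 1, 0], [0, -5, 1], [0, 0, -5]]

The characteristic polynomial is det(xI - A) = (x + 5)^3, so the eigenvalues are -5 (algebraic multiplicity 3).

For λ = -5: rank(A + 5I) = 2, rank((A + 5I)^2) = 1, rank((A + 5I)^3) = 0. The eigenspace has dimension 3 - 2 = 1, so there is 1 Jordan block; the rank sequence gives block sizes [3].

Assembling the blocks gives the Jordan form J above.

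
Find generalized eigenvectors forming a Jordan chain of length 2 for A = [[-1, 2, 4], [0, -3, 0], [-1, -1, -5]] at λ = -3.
v_1 = [[1, 2, -1]]^T, v_2 = [[2, 0, -1]]^T

We seek v_1 ∈ ker((A + 3I)^2) \ ker(A + 3I), then set v_{i+1} = (A + 3I) v_i.

One such chain is v_1 = [[1, 2, -1]]^T, v_2 = [[2, 0, -1]]^T. Check: (A + 3I) v_2 = [[0, 0, 0]]^T = 0.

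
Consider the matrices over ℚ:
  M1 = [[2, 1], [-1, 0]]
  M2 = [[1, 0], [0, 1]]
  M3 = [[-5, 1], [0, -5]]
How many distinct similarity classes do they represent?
Characteristic polynomials: χ_{M1} = (x - 1)^2, χ_{M2} = (x - 1)^2, χ_{M3} = (x + 5)^2.

{M1}: invariant factors (x - 1)^2.

{M2}: invariant factors x - 1, x - 1.

{M3}: invariant factors (x + 5)^2.

Matrices are similar if and only if their invariant-factor lists agree; the partition into similarity classes is {M1}, {M2}, {M3}.

3 classes: {M1}, {M2}, {M3}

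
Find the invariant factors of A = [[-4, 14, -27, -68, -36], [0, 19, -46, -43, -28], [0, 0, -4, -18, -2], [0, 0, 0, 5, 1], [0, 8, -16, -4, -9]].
(x - 5)^3(x + 4)^2

The Jordan structure of A has elementary divisors (x + 4)^2, (x - 5)^3. Arranging the block sizes at each eigenvalue in decreasing order and taking row products gives the invariant factors.

Invariant factors (smallest first, each dividing the next): (x - 5)^3(x + 4)^2.

Check: the last factor (x - 5)^3(x + 4)^2 is the minimal polynomial, and the product (x - 5)^3(x + 4)^2 is the characteristic polynomial.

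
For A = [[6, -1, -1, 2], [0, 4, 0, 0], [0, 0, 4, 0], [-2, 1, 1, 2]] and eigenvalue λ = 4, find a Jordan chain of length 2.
v_1 = [[1, 1, 0, 0]]^T, v_2 = [[1, 0, 0, -1]]^T

We seek v_1 ∈ ker((A - 4I)^2) \ ker(A - 4I), then set v_{i+1} = (A - 4I) v_i.

One such chain is v_1 = [[1, 1, 0, 0]]^T, v_2 = [[1, 0, 0, -1]]^T. Check: (A - 4I) v_2 = [[0, 0, 0, 0]]^T = 0.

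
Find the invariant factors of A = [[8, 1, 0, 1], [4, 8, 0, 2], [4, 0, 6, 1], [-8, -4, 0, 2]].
(x - 6)^2, (x - 6)^2

The Jordan structure of A has elementary divisors (x - 6)^2, (x - 6)^2. Arranging the block sizes at each eigenvalue in decreasing order and taking row products gives the invariant factors.

Invariant factors (smallest first, each dividing the next): (x - 6)^2, (x - 6)^2.

Check: the last factor (x - 6)^2 is the minimal polynomial, and the product (x - 6)^4 is the characteristic polynomial.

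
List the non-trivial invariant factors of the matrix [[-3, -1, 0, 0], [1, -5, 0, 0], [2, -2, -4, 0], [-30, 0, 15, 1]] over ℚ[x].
x + 4, (x - 1)(x + 4)^2

The Jordan structure of A has elementary divisors (x + 4)^2, (x + 4), (x - 1). Arranging the block sizes at each eigenvalue in decreasing order and taking row products gives the invariant factors.

Invariant factors (smallest first, each dividing the next): x + 4, (x - 1)(x + 4)^2.

Check: the last factor (x - 1)(x + 4)^2 is the minimal polynomial, and the product (x - 1)(x + 4)^3 is the characteristic polynomial.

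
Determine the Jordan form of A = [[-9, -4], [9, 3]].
J = [[-3, 1], [0, -3]]

The characteristic polynomial is det(xI - A) = (x + 3)^2, so the eigenvalues are -3 (algebraic multiplicity 2).

For λ = -3: rank(A + 3I) = 1, rank((A + 3I)^2) = 0. The eigenspace has dimension 2 - 1 = 1, so there is 1 Jordan block; the rank sequence gives block sizes [2].

Assembling the blocks gives the Jordan form J above.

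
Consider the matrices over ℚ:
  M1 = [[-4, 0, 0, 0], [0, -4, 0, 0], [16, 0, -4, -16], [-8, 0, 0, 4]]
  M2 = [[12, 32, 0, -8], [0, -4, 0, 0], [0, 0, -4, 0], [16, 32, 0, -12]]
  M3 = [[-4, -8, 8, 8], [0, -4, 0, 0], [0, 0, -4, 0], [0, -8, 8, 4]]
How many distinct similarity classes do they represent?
Characteristic polynomials: χ_{M1} = (x - 4)(x + 4)^3, χ_{M2} = (x - 4)(x + 4)^3, χ_{M3} = (x - 4)(x + 4)^3.

{M1, M2, M3}: invariant factors x + 4, x + 4, (x - 4)(x + 4).

Matrices are similar if and only if their invariant-factor lists agree; the partition into similarity classes is {M1, M2, M3}.

1 class: {M1, M2, M3}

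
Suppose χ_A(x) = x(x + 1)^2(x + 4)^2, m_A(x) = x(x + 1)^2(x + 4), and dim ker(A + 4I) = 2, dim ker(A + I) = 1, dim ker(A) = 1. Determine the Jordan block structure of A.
Jordan blocks: (-4, 1), (-4, 1), (-1, 2), (0, 1)

λ = -4: algebraic multiplicity 2 (exponent in χ_A), largest block size 1 (exponent in m_A), 2 blocks (geometric multiplicity). These force block sizes [1, 1].
λ = -1: algebraic multiplicity 2 (exponent in χ_A), largest block size 2 (exponent in m_A), 1 block (geometric multiplicity). This forces block sizes [2].
λ = 0: algebraic multiplicity 1 (exponent in χ_A), largest block size 1 (exponent in m_A), 1 block (geometric multiplicity). This forces block sizes [1].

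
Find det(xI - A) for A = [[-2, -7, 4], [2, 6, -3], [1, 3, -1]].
χ_A(x) = (x - 1)^3

xI - A = [[x + 2, 7, -4], [-2, x - 6, 3], [-1, -3, x + 1]].

Expanding det(xI - A) along the first row:
det(xI - A) = + (x + 2)·det([[x - 6, 3], [-3, x + 1]]) - (7)·det([[-2, 3], [-1, x + 1]]) + (-4)·det([[-2, x - 6], [-1, -3]]).

Evaluating gives χ_A(x) = x^3 - 3x^2 + 3x - 1 = (x - 1)^3.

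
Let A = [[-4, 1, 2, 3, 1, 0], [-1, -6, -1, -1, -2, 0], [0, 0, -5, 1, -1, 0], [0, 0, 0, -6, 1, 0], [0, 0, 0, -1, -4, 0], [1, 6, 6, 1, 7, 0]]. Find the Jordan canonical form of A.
J = [[-5, 1, 0, 0, 0, 0], [0, -5, 1, 0, 0, 0], [0, 0, -5, 0, 0, 0], [0, 0, 0, -5, 1, 0], [0, 0, 0, 0, -5, 0], [0, 0, 0, 0, 0, 0]]

The characteristic polynomial is det(xI - A) = x(x + 5)^5, so the eigenvalues are -5 (algebraic multiplicity 5), 0 (algebraic multiplicity 1).

For λ = -5: rank(A + 5I) = 4, rank((A + 5I)^2) = 2, rank((A + 5I)^3) = 1. The eigenspace has dimension 6 - 4 = 2, so there are 2 Jordan blocks; the rank sequence gives block sizes [3, 2].

For λ = 0: algebraic multiplicity 1 gives one 1×1 block.

Assembling the blocks gives the Jordan form J above.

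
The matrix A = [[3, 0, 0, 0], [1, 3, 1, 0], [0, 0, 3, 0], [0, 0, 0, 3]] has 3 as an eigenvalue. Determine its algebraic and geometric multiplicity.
algebraic multiplicity 4, geometric multiplicity 3

The characteristic polynomial is (x - 3)^4, so the factor x - 3 appears with exponent 4: the algebraic multiplicity is 4.

rank(A - 3I) = 1, so the eigenspace has dimension 4 - 1 = 3: the geometric multiplicity is 3.

Since 3 < 4, A is not diagonalizable.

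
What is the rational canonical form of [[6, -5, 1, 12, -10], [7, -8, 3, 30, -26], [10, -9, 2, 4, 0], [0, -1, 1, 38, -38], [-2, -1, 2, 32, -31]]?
The invariant factors of A (the non-unit diagonal entries of the Smith normal form of xI - A over ℚ[x]) are (x - 2)(x - 1)^2(x^2 - 3x + 1), each dividing the next. The characteristic polynomial is their product, (x - 2)(x - 1)^2(x^2 - 3x + 1).

The rational canonical form is the block-diagonal matrix of companion matrices C(f_i):
R = [[0, 0, 0, 0, 2], [1, 0, 0, 0, -11], [0, 1, 0, 0, 21], [0, 0, 1, 0, -18], [0, 0, 0, 1, 7]].

Note the characteristic polynomial does not split into linear factors over ℚ, so A has no Jordan form over ℚ; the rational canonical form exists over any field.

R = [[0, 0, 0, 0, 2], [1, 0, 0, 0, -11], [0, 1, 0, 0, 21], [0, 0, 1, 0, -18], [0, 0, 0, 1, 7]]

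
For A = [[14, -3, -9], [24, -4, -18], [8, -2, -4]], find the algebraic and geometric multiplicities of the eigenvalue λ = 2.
The characteristic polynomial is (x - 2)^3, so the factor x - 2 appears with exponent 3: the algebraic multiplicity is 3.

rank(A - 2I) = 1, so the eigenspace has dimension 3 - 1 = 2: the geometric multiplicity is 2.

Since 2 < 3, A is not diagonalizable.

algebraic multiplicity 3, geometric multiplicity 2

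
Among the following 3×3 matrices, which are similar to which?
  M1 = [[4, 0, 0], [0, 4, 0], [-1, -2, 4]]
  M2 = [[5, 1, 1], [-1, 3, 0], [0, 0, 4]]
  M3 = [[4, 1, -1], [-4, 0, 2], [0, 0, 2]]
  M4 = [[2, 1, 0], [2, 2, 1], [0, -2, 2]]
Characteristic polynomials: χ_{M1} = (x - 4)^3, χ_{M2} = (x - 4)^3, χ_{M3} = (x - 2)^3, χ_{M4} = (x - 2)^3.

{M1}: invariant factors x - 4, (x - 4)^2.

{M2}: invariant factors (x - 4)^3.

{M3}: invariant factors x - 2, (x - 2)^2.

{M4}: invariant factors (x - 2)^3.

Matrices are similar if and only if their invariant-factor lists agree; the partition into similarity classes is {M1}, {M2}, {M3}, {M4}.

4 classes: {M1}, {M2}, {M3}, {M4}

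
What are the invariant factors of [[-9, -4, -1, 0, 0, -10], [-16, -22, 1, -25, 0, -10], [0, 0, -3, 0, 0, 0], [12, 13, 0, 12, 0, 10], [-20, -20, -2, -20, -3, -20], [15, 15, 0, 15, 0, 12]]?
x + 3, x + 3, (x - 2)(x + 3)^3

The Jordan structure of A has elementary divisors (x + 3)^3, (x + 3), (x + 3), (x - 2). Arranging the block sizes at each eigenvalue in decreasing order and taking row products gives the invariant factors.

Invariant factors (smallest first, each dividing the next): x + 3, x + 3, (x - 2)(x + 3)^3.

Check: the last factor (x - 2)(x + 3)^3 is the minimal polynomial, and the product (x - 2)(x + 3)^5 is the characteristic polynomial.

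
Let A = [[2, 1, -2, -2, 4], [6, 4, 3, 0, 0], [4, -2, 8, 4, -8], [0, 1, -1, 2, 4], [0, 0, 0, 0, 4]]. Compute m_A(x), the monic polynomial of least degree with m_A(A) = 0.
m_A(x) = (x - 4)^3

The characteristic polynomial factors as (x - 4)^5. The minimal polynomial is ∏(x - λ)^{k_λ} where k_λ is the size of the largest Jordan block at λ.

For λ = 4: rank(A - 4I) = 2, and the largest Jordan block has size 3 (the smallest k with rank((A - 4I)^k) = rank((A - 4I)^(k+1))).

So m_A(x) = (x - 4)^3.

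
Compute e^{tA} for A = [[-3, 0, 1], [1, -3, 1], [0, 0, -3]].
e^{tA} = [[e^{-3*t}, 0, t*e^{-3*t}], [t*e^{-3*t}, e^{-3*t}, t*(t + 2)*e^{-3*t}/2], [0, 0, e^{-3*t}]]

A has Jordan form J = [[-3, 1, 0], [0, -3, 1], [0, 0, -3]] with A = PJP^{-1}, so e^{tA} = P e^{tJ} P^{-1}.

For a Jordan block J_k(λ), e^{tJ_k(λ)} = e^{λt} · (I + tN + t^2 N^2/2! + ... + t^{k-1} N^{k-1}/(k-1)!) where N is the nilpotent superdiagonal part.

Assembling the blocks and conjugating back gives the entries of e^{tA} as shown above.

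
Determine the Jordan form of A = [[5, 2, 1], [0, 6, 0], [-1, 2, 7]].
The characteristic polynomial is det(xI - A) = (x - 6)^3, so the eigenvalues are 6 (algebraic multiplicity 3).

For λ = 6: rank(A - 6I) = 1, rank((A - 6I)^2) = 0. The eigenspace has dimension 3 - 1 = 2, so there are 2 Jordan blocks; the rank sequence gives block sizes [2, 1].

Assembling the blocks gives the Jordan form J above.

J = [[6, 1, 0], [0, 6, 0], [0, 0, 6]]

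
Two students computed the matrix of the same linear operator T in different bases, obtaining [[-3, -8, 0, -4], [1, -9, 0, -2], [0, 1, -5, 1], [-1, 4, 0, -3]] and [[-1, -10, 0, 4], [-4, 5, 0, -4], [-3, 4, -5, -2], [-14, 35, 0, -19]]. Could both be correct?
Yes.

Two matrices over a field are similar if and only if they have the same invariant factors.

Both A and B have characteristic polynomial (x + 5)^4 and minimal polynomial (x + 5)^2. Computing further, both have invariant factors (x + 5)^2, (x + 5)^2. Hence A and B are similar.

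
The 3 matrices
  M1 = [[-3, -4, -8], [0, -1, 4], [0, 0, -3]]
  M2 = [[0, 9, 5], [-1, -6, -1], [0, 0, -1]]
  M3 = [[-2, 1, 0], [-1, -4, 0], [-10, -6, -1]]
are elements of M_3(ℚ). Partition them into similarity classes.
2 classes: {M1}, {M2, M3}

Characteristic polynomials: χ_{M1} = (x + 1)(x + 3)^2, χ_{M2} = (x + 1)(x + 3)^2, χ_{M3} = (x + 1)(x + 3)^2.

{M1}: invariant factors x + 3, (x + 1)(x + 3).

{M2, M3}: invariant factors (x + 1)(x + 3)^2.

Matrices are similar if and only if their invariant-factor lists agree; the partition into similarity classes is {M1}, {M2, M3}.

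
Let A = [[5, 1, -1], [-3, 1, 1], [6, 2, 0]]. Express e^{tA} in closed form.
e^{tA} = [[(3*t + 1)*e^{2*t}, t*e^{2*t}, -t*e^{2*t}], [-3*t*e^{2*t}, (1 - t)*e^{2*t}, t*e^{2*t}], [6*t*e^{2*t}, 2*t*e^{2*t}, (1 - 2*t)*e^{2*t}]]

A has Jordan form J = [[2, 1, 0], [0, 2, 0], [0, 0, 2]] with A = PJP^{-1}, so e^{tA} = P e^{tJ} P^{-1}.

For a Jordan block J_k(λ), e^{tJ_k(λ)} = e^{λt} · (I + tN + t^2 N^2/2! + ... + t^{k-1} N^{k-1}/(k-1)!) where N is the nilpotent superdiagonal part.

Assembling the blocks and conjugating back gives the entries of e^{tA} as shown above.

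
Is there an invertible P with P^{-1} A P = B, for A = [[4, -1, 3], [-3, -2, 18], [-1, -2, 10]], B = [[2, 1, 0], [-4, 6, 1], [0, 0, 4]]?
Yes.

Two matrices over a field are similar if and only if they have the same invariant factors.

Both A and B have characteristic polynomial (x - 4)^3 and minimal polynomial (x - 4)^3. Computing further, both have invariant factors (x - 4)^3. Hence A and B are similar.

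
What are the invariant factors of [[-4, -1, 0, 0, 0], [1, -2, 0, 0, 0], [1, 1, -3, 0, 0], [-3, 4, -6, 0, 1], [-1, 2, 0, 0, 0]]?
x + 3, x^2(x + 3)^2

The Jordan structure of A has elementary divisors (x + 3)^2, (x + 3), x^2. Arranging the block sizes at each eigenvalue in decreasing order and taking row products gives the invariant factors.

Invariant factors (smallest first, each dividing the next): x + 3, x^2(x + 3)^2.

Check: the last factor x^2(x + 3)^2 is the minimal polynomial, and the product x^2(x + 3)^3 is the characteristic polynomial.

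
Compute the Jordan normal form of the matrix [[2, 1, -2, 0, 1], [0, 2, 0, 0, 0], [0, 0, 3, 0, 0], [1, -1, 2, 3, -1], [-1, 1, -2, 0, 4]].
J = [[2, 0, 0, 0, 0], [0, 3, 1, 0, 0], [0, 0, 3, 0, 0], [0, 0, 0, 3, 0], [0, 0, 0, 0, 3]]

The characteristic polynomial is det(xI - A) = (x - 3)^4(x - 2), so the eigenvalues are 2 (algebraic multiplicity 1), 3 (algebraic multiplicity 4).

For λ = 2: algebraic multiplicity 1 gives one 1×1 block.

For λ = 3: rank(A - 3I) = 2, rank((A - 3I)^2) = 1. The eigenspace has dimension 5 - 2 = 3, so there are 3 Jordan blocks; the rank sequence gives block sizes [2, 1, 1].

Assembling the blocks gives the Jordan form J above.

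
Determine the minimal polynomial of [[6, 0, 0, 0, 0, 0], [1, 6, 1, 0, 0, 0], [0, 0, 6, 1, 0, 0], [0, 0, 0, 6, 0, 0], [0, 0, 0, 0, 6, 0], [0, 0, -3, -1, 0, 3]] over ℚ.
m_A(x) = (x - 6)^3(x - 3)

The characteristic polynomial factors as (x - 6)^5(x - 3). The minimal polynomial is ∏(x - λ)^{k_λ} where k_λ is the size of the largest Jordan block at λ.

For λ = 3: rank(A - 3I) = 5, and the largest Jordan block has size 1 (the smallest k with rank((A - 3I)^k) = rank((A - 3I)^(k+1))).
For λ = 6: rank(A - 6I) = 3, and the largest Jordan block has size 3 (the smallest k with rank((A - 6I)^k) = rank((A - 6I)^(k+1))).

So m_A(x) = (x - 6)^3(x - 3).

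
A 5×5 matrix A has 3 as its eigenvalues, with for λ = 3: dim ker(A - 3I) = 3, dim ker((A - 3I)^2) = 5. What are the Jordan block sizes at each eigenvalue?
Jordan blocks: (3, 2), (3, 2), (3, 1)

λ = 3: successive nullity increments [3, 2] count blocks of size ≥ k; block sizes are [2, 2, 1].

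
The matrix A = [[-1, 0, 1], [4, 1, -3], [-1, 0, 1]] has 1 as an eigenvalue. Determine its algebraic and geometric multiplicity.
algebraic multiplicity 1, geometric multiplicity 1

The characteristic polynomial is x^2(x - 1), so the factor x - 1 appears with exponent 1: the algebraic multiplicity is 1.

rank(A - I) = 2, so the eigenspace has dimension 3 - 2 = 1: the geometric multiplicity is 1.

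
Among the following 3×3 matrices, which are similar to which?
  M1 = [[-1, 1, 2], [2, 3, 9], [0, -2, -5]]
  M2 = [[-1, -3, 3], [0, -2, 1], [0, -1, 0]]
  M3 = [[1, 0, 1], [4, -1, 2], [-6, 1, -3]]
2 classes: {M1, M3}, {M2}

Characteristic polynomials: χ_{M1} = (x + 1)^3, χ_{M2} = (x + 1)^3, χ_{M3} = (x + 1)^3.

{M1, M3}: invariant factors (x + 1)^3.

{M2}: invariant factors x + 1, (x + 1)^2.

Matrices are similar if and only if their invariant-factor lists agree; the partition into similarity classes is {M1, M3}, {M2}.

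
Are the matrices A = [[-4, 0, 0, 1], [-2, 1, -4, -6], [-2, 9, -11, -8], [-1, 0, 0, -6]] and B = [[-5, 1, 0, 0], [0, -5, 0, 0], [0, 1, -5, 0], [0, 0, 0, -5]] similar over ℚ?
No.

Both have characteristic polynomial (x + 5)^4 and minimal polynomial (x + 5)^2. But rank(A + 5I) = 2 for A while rank(B + 5I) = 1 for B, so the number of Jordan blocks at λ = -5 differs. A and B are not similar.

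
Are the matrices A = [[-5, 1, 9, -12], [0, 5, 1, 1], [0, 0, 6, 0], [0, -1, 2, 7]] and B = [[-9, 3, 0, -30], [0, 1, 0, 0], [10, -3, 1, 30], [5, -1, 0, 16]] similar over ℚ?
No.

trace(A) = 13 but trace(B) = 9. The trace is a similarity invariant, so A and B are not similar.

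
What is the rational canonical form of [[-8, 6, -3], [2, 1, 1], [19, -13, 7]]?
R = [[0, 0, 5], [1, 0, -1], [0, 1, 0]]

The invariant factors of A (the non-unit diagonal entries of the Smith normal form of xI - A over ℚ[x]) are x^3 + x - 5, each dividing the next. The characteristic polynomial is their product, x^3 + x - 5.

The rational canonical form is the block-diagonal matrix of companion matrices C(f_i):
R = [[0, 0, 5], [1, 0, -1], [0, 1, 0]].

Note the characteristic polynomial does not split into linear factors over ℚ, so A has no Jordan form over ℚ; the rational canonical form exists over any field.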